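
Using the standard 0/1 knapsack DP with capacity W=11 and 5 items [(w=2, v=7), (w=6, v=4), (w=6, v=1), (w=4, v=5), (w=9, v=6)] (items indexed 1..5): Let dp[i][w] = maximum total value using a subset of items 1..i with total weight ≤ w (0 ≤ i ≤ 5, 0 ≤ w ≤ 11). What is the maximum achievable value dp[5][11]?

13

i\w   0   1   2   3   4   5   6   7   8   9  10  11
  0   0   0   0   0   0   0   0   0   0   0   0   0
  1   0   0   7   7   7   7   7   7   7   7   7   7
  2   0   0   7   7   7   7   7   7  11  11  11  11
  3   0   0   7   7   7   7   7   7  11  11  11  11
  4   0   0   7   7   7   7  12  12  12  12  12  12
  5   0   0   7   7   7   7  12  12  12  12  12  13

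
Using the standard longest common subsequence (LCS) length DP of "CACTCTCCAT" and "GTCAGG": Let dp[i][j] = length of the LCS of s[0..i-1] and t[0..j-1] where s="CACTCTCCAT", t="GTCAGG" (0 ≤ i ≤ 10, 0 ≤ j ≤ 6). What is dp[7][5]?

2

   ''  G  T  C  A  G  G
''  0  0  0  0  0  0  0
 C  0  0  0  1  1  1  1
 A  0  0  0  1  2  2  2
 C  0  0  0  1  2  2  2
 T  0  0  1  1  2  2  2
 C  0  0  1  2  2  2  2
 T  0  0  1  2  2  2  2
 C  0  0  1  2  2  2  2
 C  0  0  1  2  2  2  2
 A  0  0  1  2  3  3  3
 T  0  0  1  2  3  3  3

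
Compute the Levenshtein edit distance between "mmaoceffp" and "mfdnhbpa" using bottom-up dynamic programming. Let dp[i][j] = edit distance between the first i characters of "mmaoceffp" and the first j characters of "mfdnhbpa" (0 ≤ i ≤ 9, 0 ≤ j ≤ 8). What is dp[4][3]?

3

   ''  m  f  d  n  h  b  p  a
''  0  1  2  3  4  5  6  7  8
 m  1  0  1  2  3  4  5  6  7
 m  2  1  1  2  3  4  5  6  7
 a  3  2  2  2  3  4  5  6  6
 o  4  3  3  3  3  4  5  6  7
 c  5  4  4  4  4  4  5  6  7
 e  6  5  5  5  5  5  5  6  7
 f  7  6  5  6  6  6  6  6  7
 f  8  7  6  6  7  7  7  7  7
 p  9  8  7  7  7  8  8  7  8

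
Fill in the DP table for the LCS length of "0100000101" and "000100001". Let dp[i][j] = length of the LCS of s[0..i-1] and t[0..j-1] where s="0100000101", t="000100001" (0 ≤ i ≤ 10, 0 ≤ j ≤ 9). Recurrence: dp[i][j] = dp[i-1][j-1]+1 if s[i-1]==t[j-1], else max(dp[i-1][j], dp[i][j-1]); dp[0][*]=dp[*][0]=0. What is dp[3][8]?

   ''  0  0  0  1  0  0  0  0  1
''  0  0  0  0  0  0  0  0  0  0
 0  0  1  1  1  1  1  1  1  1  1
 1  0  1  1  1  2  2  2  2  2  2
 0  0  1  2  2  2  3  3  3  3  3
 0  0  1  2  3  3  3  4  4  4  4
 0  0  1  2  3  3  4  4  5  5  5
 0  0  1  2  3  3  4  5  5  6  6
 0  0  1  2  3  3  4  5  6  6  6
 1  0  1  2  3  4  4  5  6  6  7
 0  0  1  2  3  4  5  5  6  7  7
 1  0  1  2  3  4  5  5  6  7  8

3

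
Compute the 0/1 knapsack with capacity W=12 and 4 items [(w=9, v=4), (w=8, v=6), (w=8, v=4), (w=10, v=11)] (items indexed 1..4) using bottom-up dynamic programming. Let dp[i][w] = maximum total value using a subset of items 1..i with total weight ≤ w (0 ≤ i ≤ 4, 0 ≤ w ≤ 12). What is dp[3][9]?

i\w   0   1   2   3   4   5   6   7   8   9  10  11  12
  0   0   0   0   0   0   0   0   0   0   0   0   0   0
  1   0   0   0   0   0   0   0   0   0   4   4   4   4
  2   0   0   0   0   0   0   0   0   6   6   6   6   6
  3   0   0   0   0   0   0   0   0   6   6   6   6   6
  4   0   0   0   0   0   0   0   0   6   6  11  11  11

6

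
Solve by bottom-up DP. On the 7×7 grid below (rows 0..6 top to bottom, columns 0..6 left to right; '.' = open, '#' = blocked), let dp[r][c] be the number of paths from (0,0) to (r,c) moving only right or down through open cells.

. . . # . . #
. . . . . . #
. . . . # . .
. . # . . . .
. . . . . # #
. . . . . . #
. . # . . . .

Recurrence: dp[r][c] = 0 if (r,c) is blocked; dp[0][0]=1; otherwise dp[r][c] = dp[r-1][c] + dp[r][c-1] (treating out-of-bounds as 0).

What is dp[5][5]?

r\c   0   1   2   3   4   5   6
  0   1   1   1   0   0   0   0
  1   1   2   3   3   3   3   0
  2   1   3   6   9   0   3   3
  3   1   4   0   9   9  12  15
  4   1   5   5  14  23   0   0
  5   1   6  11  25  48  48   0
  6   1   7   0  25  73 121 121

48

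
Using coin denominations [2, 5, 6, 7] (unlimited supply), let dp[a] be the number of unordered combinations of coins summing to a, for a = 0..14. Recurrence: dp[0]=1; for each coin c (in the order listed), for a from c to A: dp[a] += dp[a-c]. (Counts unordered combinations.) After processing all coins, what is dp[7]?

after  coin     0     1     2     3     4     5     6     7     8     9    10    11    12    13    14
          2     1     0     1     0     1     0     1     0     1     0     1     0     1     0     1
          5     1     0     1     0     1     1     1     1     1     1     2     1     2     1     2
          6     1     0     1     0     1     1     2     1     2     1     3     2     4     2     4
          7     1     0     1     0     1     1     2     2     2     2     3     3     5     4     6

2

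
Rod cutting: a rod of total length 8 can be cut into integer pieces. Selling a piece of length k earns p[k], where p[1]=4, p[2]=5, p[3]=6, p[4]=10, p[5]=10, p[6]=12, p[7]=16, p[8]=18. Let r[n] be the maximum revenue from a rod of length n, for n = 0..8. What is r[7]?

   n    0    1    2    3    4    5    6    7    8
r[n]    0    4    8   12   16   20   24   28   32

28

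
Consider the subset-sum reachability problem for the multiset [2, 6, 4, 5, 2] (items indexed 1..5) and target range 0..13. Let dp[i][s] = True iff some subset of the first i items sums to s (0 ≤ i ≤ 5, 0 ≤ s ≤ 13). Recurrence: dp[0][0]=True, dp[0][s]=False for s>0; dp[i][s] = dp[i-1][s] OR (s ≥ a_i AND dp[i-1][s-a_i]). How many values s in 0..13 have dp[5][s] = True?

12

i\s   0   1   2   3   4   5   6   7   8   9  10  11  12  13
  0   T   F   F   F   F   F   F   F   F   F   F   F   F   F
  1   T   F   T   F   F   F   F   F   F   F   F   F   F   F
  2   T   F   T   F   F   F   T   F   T   F   F   F   F   F
  3   T   F   T   F   T   F   T   F   T   F   T   F   T   F
  4   T   F   T   F   T   T   T   T   T   T   T   T   T   T
  5   T   F   T   F   T   T   T   T   T   T   T   T   T   T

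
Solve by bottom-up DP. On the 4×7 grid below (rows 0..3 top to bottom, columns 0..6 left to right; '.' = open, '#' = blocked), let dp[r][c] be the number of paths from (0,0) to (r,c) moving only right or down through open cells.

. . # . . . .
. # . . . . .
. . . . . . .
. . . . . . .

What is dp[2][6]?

1

r\c   0   1   2   3   4   5   6
  0   1   1   0   0   0   0   0
  1   1   0   0   0   0   0   0
  2   1   1   1   1   1   1   1
  3   1   2   3   4   5   6   7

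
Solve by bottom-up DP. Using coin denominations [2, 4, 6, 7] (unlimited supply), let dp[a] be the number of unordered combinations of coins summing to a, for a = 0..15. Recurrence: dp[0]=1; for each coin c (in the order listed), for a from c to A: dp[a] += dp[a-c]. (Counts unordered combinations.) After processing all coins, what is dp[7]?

after  coin     0     1     2     3     4     5     6     7     8     9    10    11    12    13    14    15
          2     1     0     1     0     1     0     1     0     1     0     1     0     1     0     1     0
          4     1     0     1     0     2     0     2     0     3     0     3     0     4     0     4     0
          6     1     0     1     0     2     0     3     0     4     0     5     0     7     0     8     0
          7     1     0     1     0     2     0     3     1     4     1     5     2     7     3     9     4

1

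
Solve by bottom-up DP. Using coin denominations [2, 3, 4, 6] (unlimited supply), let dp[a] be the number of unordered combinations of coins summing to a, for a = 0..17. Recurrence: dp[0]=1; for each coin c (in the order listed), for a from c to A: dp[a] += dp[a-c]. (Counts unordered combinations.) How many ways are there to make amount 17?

13

after  coin     0     1     2     3     4     5     6     7     8     9    10    11    12    13    14    15    16    17
          2     1     0     1     0     1     0     1     0     1     0     1     0     1     0     1     0     1     0
          3     1     0     1     1     1     1     2     1     2     2     2     2     3     2     3     3     3     3
          4     1     0     1     1     2     1     3     2     4     3     5     4     7     5     8     7    10     8
          6     1     0     1     1     2     1     4     2     5     4     7     5    11     7    13    11    17    13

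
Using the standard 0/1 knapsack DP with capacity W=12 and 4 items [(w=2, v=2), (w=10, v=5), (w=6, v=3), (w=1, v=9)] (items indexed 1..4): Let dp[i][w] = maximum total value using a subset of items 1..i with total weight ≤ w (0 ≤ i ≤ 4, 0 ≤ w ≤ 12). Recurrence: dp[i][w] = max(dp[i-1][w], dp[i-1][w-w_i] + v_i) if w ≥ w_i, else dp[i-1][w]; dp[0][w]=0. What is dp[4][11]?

14

i\w   0   1   2   3   4   5   6   7   8   9  10  11  12
  0   0   0   0   0   0   0   0   0   0   0   0   0   0
  1   0   0   2   2   2   2   2   2   2   2   2   2   2
  2   0   0   2   2   2   2   2   2   2   2   5   5   7
  3   0   0   2   2   2   2   3   3   5   5   5   5   7
  4   0   9   9  11  11  11  11  12  12  14  14  14  14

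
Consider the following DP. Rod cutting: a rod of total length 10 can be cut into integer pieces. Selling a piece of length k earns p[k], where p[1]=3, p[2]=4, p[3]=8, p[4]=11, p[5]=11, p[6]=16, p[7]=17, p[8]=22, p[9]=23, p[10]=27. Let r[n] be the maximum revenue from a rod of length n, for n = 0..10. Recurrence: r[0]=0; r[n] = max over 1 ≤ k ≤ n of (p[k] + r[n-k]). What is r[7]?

   n    0    1    2    3    4    5    6    7    8    9   10
r[n]    0    3    6    9   12   15   18   21   24   27   30

21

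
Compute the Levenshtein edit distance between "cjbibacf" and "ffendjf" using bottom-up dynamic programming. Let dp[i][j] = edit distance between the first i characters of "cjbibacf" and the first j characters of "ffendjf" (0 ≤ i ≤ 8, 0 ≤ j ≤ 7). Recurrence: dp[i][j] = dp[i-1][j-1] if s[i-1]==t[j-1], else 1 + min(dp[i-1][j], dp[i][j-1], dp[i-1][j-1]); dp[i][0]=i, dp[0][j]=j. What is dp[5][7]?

7

   ''  f  f  e  n  d  j  f
''  0  1  2  3  4  5  6  7
 c  1  1  2  3  4  5  6  7
 j  2  2  2  3  4  5  5  6
 b  3  3  3  3  4  5  6  6
 i  4  4  4  4  4  5  6  7
 b  5  5  5  5  5  5  6  7
 a  6  6  6  6  6  6  6  7
 c  7  7  7  7  7  7  7  7
 f  8  7  7  8  8  8  8  7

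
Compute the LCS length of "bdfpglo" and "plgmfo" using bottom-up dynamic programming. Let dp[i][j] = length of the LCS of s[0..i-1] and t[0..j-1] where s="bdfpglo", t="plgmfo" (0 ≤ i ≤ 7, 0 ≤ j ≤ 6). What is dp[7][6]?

3

   ''  p  l  g  m  f  o
''  0  0  0  0  0  0  0
 b  0  0  0  0  0  0  0
 d  0  0  0  0  0  0  0
 f  0  0  0  0  0  1  1
 p  0  1  1  1  1  1  1
 g  0  1  1  2  2  2  2
 l  0  1  2  2  2  2  2
 o  0  1  2  2  2  2  3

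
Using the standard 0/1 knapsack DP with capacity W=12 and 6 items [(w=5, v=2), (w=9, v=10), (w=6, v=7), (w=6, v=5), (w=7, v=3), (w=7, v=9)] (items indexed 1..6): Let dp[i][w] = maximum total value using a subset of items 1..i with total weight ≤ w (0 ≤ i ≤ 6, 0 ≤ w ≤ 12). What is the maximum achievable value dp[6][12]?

i\w   0   1   2   3   4   5   6   7   8   9  10  11  12
  0   0   0   0   0   0   0   0   0   0   0   0   0   0
  1   0   0   0   0   0   2   2   2   2   2   2   2   2
  2   0   0   0   0   0   2   2   2   2  10  10  10  10
  3   0   0   0   0   0   2   7   7   7  10  10  10  10
  4   0   0   0   0   0   2   7   7   7  10  10  10  12
  5   0   0   0   0   0   2   7   7   7  10  10  10  12
  6   0   0   0   0   0   2   7   9   9  10  10  10  12

12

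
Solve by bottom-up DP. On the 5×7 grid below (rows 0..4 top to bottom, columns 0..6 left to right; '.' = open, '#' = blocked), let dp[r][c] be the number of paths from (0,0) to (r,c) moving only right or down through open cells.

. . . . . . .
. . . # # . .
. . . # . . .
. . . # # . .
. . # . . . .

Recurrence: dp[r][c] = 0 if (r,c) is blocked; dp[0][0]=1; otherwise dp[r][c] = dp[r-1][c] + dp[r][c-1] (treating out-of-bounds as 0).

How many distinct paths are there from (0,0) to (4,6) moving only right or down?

r\c   0   1   2   3   4   5   6
  0   1   1   1   1   1   1   1
  1   1   2   3   0   0   1   2
  2   1   3   6   0   0   1   3
  3   1   4  10   0   0   1   4
  4   1   5   0   0   0   1   5

5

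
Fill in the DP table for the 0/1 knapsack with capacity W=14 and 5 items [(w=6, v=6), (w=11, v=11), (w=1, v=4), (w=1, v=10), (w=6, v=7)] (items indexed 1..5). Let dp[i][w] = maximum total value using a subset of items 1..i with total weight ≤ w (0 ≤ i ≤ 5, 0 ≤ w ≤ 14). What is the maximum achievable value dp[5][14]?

i\w   0   1   2   3   4   5   6   7   8   9  10  11  12  13  14
  0   0   0   0   0   0   0   0   0   0   0   0   0   0   0   0
  1   0   0   0   0   0   0   6   6   6   6   6   6   6   6   6
  2   0   0   0   0   0   0   6   6   6   6   6  11  11  11  11
  3   0   4   4   4   4   4   6  10  10  10  10  11  15  15  15
  4   0  10  14  14  14  14  14  16  20  20  20  20  21  25  25
  5   0  10  14  14  14  14  14  17  21  21  21  21  21  25  27

27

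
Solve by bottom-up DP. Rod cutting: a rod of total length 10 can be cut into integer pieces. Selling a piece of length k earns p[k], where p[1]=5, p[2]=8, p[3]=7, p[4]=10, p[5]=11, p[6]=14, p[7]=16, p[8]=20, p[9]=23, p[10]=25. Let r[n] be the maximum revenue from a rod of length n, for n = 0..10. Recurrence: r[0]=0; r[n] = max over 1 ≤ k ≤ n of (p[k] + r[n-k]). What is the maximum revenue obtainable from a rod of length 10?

   n    0    1    2    3    4    5    6    7    8    9   10
r[n]    0    5   10   15   20   25   30   35   40   45   50

50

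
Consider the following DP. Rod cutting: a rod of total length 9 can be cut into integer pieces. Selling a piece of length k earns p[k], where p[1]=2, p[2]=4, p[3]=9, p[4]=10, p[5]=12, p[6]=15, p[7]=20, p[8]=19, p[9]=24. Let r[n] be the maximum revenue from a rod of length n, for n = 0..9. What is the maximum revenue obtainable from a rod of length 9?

   n    0    1    2    3    4    5    6    7    8    9
r[n]    0    2    4    9   11   13   18   20   22   27

27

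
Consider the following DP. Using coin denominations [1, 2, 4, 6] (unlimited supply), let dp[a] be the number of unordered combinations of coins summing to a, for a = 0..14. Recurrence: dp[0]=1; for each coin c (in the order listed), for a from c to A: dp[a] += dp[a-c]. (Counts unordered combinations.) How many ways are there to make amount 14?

31

after  coin     0     1     2     3     4     5     6     7     8     9    10    11    12    13    14
          1     1     1     1     1     1     1     1     1     1     1     1     1     1     1     1
          2     1     1     2     2     3     3     4     4     5     5     6     6     7     7     8
          4     1     1     2     2     4     4     6     6     9     9    12    12    16    16    20
          6     1     1     2     2     4     4     7     7    11    11    16    16    23    23    31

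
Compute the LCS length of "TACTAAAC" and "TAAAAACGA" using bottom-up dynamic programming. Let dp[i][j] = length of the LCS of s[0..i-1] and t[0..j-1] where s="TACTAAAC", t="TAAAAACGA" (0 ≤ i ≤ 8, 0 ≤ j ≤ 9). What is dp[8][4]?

4

   ''  T  A  A  A  A  A  C  G  A
''  0  0  0  0  0  0  0  0  0  0
 T  0  1  1  1  1  1  1  1  1  1
 A  0  1  2  2  2  2  2  2  2  2
 C  0  1  2  2  2  2  2  3  3  3
 T  0  1  2  2  2  2  2  3  3  3
 A  0  1  2  3  3  3  3  3  3  4
 A  0  1  2  3  4  4  4  4  4  4
 A  0  1  2  3  4  5  5  5  5  5
 C  0  1  2  3  4  5  5  6  6  6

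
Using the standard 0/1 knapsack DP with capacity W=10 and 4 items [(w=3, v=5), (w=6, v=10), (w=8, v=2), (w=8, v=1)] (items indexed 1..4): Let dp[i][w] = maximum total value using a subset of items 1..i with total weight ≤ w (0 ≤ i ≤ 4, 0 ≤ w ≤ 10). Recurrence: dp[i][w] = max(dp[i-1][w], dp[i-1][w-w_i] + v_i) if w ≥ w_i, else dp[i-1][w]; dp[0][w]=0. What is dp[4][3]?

i\w   0   1   2   3   4   5   6   7   8   9  10
  0   0   0   0   0   0   0   0   0   0   0   0
  1   0   0   0   5   5   5   5   5   5   5   5
  2   0   0   0   5   5   5  10  10  10  15  15
  3   0   0   0   5   5   5  10  10  10  15  15
  4   0   0   0   5   5   5  10  10  10  15  15

5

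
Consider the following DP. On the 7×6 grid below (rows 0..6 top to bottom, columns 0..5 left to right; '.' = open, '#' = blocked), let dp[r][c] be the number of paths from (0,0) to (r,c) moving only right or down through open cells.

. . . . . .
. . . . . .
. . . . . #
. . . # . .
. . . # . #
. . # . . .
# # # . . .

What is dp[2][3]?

10

r\c   0   1   2   3   4   5
  0   1   1   1   1   1   1
  1   1   2   3   4   5   6
  2   1   3   6  10  15   0
  3   1   4  10   0  15  15
  4   1   5  15   0  15   0
  5   1   6   0   0  15  15
  6   0   0   0   0  15  30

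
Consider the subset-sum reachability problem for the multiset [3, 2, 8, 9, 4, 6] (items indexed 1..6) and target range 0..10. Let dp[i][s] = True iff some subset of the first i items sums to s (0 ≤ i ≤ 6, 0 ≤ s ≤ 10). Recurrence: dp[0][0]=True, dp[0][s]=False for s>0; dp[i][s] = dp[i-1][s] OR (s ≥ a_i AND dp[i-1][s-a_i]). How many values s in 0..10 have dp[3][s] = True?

i\s   0   1   2   3   4   5   6   7   8   9  10
  0   T   F   F   F   F   F   F   F   F   F   F
  1   T   F   F   T   F   F   F   F   F   F   F
  2   T   F   T   T   F   T   F   F   F   F   F
  3   T   F   T   T   F   T   F   F   T   F   T
  4   T   F   T   T   F   T   F   F   T   T   T
  5   T   F   T   T   T   T   T   T   T   T   T
  6   T   F   T   T   T   T   T   T   T   T   T

6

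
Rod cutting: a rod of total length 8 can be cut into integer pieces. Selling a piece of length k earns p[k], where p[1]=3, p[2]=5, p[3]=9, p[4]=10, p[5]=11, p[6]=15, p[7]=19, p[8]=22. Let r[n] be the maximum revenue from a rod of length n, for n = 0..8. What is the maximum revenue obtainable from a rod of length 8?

24

   n    0    1    2    3    4    5    6    7    8
r[n]    0    3    6    9   12   15   18   21   24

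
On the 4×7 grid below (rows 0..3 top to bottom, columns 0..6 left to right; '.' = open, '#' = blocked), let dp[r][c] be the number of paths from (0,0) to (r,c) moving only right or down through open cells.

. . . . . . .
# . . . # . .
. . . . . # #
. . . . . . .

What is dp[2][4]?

r\c   0   1   2   3   4   5   6
  0   1   1   1   1   1   1   1
  1   0   1   2   3   0   1   2
  2   0   1   3   6   6   0   0
  3   0   1   4  10  16  16  16

6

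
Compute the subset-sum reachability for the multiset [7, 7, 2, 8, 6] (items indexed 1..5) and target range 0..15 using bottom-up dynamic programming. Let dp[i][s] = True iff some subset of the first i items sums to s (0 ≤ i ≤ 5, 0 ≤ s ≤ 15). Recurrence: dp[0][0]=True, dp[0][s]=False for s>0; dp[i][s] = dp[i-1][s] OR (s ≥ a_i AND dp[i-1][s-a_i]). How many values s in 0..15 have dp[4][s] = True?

8

i\s   0   1   2   3   4   5   6   7   8   9  10  11  12  13  14  15
  0   T   F   F   F   F   F   F   F   F   F   F   F   F   F   F   F
  1   T   F   F   F   F   F   F   T   F   F   F   F   F   F   F   F
  2   T   F   F   F   F   F   F   T   F   F   F   F   F   F   T   F
  3   T   F   T   F   F   F   F   T   F   T   F   F   F   F   T   F
  4   T   F   T   F   F   F   F   T   T   T   T   F   F   F   T   T
  5   T   F   T   F   F   F   T   T   T   T   T   F   F   T   T   T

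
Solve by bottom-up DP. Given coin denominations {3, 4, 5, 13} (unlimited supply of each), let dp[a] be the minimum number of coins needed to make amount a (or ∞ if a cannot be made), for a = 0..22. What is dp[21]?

3

 a  0  1  2  3  4  5  6  7  8  9 10 11 12 13 14 15 16 17 18 19 20 21 22
dp  0  -  -  1  1  1  2  2  2  2  2  3  3  1  3  3  2  2  2  3  3  3  3
(- denotes ∞ / unreachable)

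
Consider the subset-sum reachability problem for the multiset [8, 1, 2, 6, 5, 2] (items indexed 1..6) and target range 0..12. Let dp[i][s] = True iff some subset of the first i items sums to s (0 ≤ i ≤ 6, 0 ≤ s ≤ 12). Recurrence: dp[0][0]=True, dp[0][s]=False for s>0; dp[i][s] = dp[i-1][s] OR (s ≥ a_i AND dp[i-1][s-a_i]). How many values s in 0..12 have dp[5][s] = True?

i\s   0   1   2   3   4   5   6   7   8   9  10  11  12
  0   T   F   F   F   F   F   F   F   F   F   F   F   F
  1   T   F   F   F   F   F   F   F   T   F   F   F   F
  2   T   T   F   F   F   F   F   F   T   T   F   F   F
  3   T   T   T   T   F   F   F   F   T   T   T   T   F
  4   T   T   T   T   F   F   T   T   T   T   T   T   F
  5   T   T   T   T   F   T   T   T   T   T   T   T   T
  6   T   T   T   T   T   T   T   T   T   T   T   T   T

12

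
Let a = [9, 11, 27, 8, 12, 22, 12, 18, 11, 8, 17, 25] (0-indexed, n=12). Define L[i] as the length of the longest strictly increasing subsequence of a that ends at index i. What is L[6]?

   i    0    1    2    3    4    5    6    7    8    9   10   11
a[i]    9   11   27    8   12   22   12   18   11    8   17   25
L[i]    1    2    3    1    3    4    3    4    2    1    4    5

3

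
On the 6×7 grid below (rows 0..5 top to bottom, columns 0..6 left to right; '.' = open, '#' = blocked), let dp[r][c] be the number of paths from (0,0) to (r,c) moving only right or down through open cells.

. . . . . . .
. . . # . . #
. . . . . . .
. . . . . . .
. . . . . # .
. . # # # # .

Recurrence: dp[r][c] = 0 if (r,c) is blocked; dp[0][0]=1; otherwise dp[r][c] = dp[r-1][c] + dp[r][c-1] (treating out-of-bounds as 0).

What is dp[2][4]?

7

r\c   0   1   2   3   4   5   6
  0   1   1   1   1   1   1   1
  1   1   2   3   0   1   2   0
  2   1   3   6   6   7   9   9
  3   1   4  10  16  23  32  41
  4   1   5  15  31  54   0  41
  5   1   6   0   0   0   0  41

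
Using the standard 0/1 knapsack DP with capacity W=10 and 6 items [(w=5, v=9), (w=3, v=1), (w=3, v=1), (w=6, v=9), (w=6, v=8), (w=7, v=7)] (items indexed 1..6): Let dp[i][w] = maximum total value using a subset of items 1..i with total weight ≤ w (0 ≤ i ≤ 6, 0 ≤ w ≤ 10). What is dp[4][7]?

i\w   0   1   2   3   4   5   6   7   8   9  10
  0   0   0   0   0   0   0   0   0   0   0   0
  1   0   0   0   0   0   9   9   9   9   9   9
  2   0   0   0   1   1   9   9   9  10  10  10
  3   0   0   0   1   1   9   9   9  10  10  10
  4   0   0   0   1   1   9   9   9  10  10  10
  5   0   0   0   1   1   9   9   9  10  10  10
  6   0   0   0   1   1   9   9   9  10  10  10

9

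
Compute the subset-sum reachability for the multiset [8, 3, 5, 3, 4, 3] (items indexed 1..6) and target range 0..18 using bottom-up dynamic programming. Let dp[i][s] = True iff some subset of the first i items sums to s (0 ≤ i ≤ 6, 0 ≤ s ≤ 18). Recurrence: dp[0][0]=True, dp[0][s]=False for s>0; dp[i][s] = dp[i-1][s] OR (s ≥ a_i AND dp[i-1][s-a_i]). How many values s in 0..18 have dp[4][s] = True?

i\s   0   1   2   3   4   5   6   7   8   9  10  11  12  13  14  15  16  17  18
  0   T   F   F   F   F   F   F   F   F   F   F   F   F   F   F   F   F   F   F
  1   T   F   F   F   F   F   F   F   T   F   F   F   F   F   F   F   F   F   F
  2   T   F   F   T   F   F   F   F   T   F   F   T   F   F   F   F   F   F   F
  3   T   F   F   T   F   T   F   F   T   F   F   T   F   T   F   F   T   F   F
  4   T   F   F   T   F   T   T   F   T   F   F   T   F   T   T   F   T   F   F
  5   T   F   F   T   T   T   T   T   T   T   T   T   T   T   T   T   T   T   T
  6   T   F   F   T   T   T   T   T   T   T   T   T   T   T   T   T   T   T   T

9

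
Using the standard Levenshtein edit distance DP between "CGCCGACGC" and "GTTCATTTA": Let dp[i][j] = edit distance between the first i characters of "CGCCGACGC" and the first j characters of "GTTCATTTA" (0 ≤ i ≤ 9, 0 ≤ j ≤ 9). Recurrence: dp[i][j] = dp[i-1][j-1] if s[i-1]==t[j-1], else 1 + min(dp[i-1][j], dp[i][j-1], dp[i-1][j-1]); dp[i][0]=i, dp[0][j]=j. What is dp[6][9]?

7

   ''  G  T  T  C  A  T  T  T  A
''  0  1  2  3  4  5  6  7  8  9
 C  1  1  2  3  3  4  5  6  7  8
 G  2  1  2  3  4  4  5  6  7  8
 C  3  2  2  3  3  4  5  6  7  8
 C  4  3  3  3  3  4  5  6  7  8
 G  5  4  4  4  4  4  5  6  7  8
 A  6  5  5  5  5  4  5  6  7  7
 C  7  6  6  6  5  5  5  6  7  8
 G  8  7  7  7  6  6  6  6  7  8
 C  9  8  8  8  7  7  7  7  7  8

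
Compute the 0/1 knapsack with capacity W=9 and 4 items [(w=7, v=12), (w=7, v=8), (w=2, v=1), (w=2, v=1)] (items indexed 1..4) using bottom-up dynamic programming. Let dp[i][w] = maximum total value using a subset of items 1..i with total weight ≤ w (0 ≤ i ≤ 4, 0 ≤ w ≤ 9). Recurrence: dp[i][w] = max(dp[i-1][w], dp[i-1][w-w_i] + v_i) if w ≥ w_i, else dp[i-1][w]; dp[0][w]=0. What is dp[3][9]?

13

i\w   0   1   2   3   4   5   6   7   8   9
  0   0   0   0   0   0   0   0   0   0   0
  1   0   0   0   0   0   0   0  12  12  12
  2   0   0   0   0   0   0   0  12  12  12
  3   0   0   1   1   1   1   1  12  12  13
  4   0   0   1   1   2   2   2  12  12  13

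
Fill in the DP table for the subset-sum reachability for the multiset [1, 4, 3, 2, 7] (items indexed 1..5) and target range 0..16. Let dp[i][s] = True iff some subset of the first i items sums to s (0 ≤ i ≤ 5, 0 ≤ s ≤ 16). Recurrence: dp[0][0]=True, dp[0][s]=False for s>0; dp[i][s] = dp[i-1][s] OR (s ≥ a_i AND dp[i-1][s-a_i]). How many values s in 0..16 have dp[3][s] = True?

7

i\s   0   1   2   3   4   5   6   7   8   9  10  11  12  13  14  15  16
  0   T   F   F   F   F   F   F   F   F   F   F   F   F   F   F   F   F
  1   T   T   F   F   F   F   F   F   F   F   F   F   F   F   F   F   F
  2   T   T   F   F   T   T   F   F   F   F   F   F   F   F   F   F   F
  3   T   T   F   T   T   T   F   T   T   F   F   F   F   F   F   F   F
  4   T   T   T   T   T   T   T   T   T   T   T   F   F   F   F   F   F
  5   T   T   T   T   T   T   T   T   T   T   T   T   T   T   T   T   T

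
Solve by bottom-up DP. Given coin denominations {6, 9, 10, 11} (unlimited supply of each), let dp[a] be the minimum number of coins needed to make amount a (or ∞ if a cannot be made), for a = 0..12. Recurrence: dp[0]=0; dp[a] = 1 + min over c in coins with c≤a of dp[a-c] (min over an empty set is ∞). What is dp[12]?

 a  0  1  2  3  4  5  6  7  8  9 10 11 12
dp  0  -  -  -  -  -  1  -  -  1  1  1  2
(- denotes ∞ / unreachable)

2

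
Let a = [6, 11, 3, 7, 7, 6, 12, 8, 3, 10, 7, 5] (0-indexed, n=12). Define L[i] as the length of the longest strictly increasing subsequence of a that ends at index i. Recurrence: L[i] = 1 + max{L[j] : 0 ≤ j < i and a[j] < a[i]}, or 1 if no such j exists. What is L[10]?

3

   i    0    1    2    3    4    5    6    7    8    9   10   11
a[i]    6   11    3    7    7    6   12    8    3   10    7    5
L[i]    1    2    1    2    2    2    3    3    1    4    3    2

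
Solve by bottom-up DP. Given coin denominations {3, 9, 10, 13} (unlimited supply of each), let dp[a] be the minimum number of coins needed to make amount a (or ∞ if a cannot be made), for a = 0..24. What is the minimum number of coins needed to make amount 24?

4

 a  0  1  2  3  4  5  6  7  8  9 10 11 12 13 14 15 16 17 18 19 20 21 22 23 24
dp  0  -  -  1  -  -  2  -  -  1  1  -  2  1  -  3  2  -  2  2  2  3  2  2  4
(- denotes ∞ / unreachable)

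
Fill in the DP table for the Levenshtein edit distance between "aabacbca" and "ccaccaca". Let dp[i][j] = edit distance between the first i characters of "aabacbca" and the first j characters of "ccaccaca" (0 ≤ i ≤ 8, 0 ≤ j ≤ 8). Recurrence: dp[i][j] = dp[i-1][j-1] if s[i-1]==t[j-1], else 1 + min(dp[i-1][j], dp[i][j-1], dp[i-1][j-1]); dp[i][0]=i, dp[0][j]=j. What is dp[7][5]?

4

   ''  c  c  a  c  c  a  c  a
''  0  1  2  3  4  5  6  7  8
 a  1  1  2  2  3  4  5  6  7
 a  2  2  2  2  3  4  4  5  6
 b  3  3  3  3  3  4  5  5  6
 a  4  4  4  3  4  4  4  5  5
 c  5  4  4  4  3  4  5  4  5
 b  6  5  5  5  4  4  5  5  5
 c  7  6  5  6  5  4  5  5  6
 a  8  7  6  5  6  5  4  5  5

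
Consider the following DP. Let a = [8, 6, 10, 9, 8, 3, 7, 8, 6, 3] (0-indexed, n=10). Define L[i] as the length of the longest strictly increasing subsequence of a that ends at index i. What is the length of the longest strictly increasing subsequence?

3

   i    0    1    2    3    4    5    6    7    8    9
a[i]    8    6   10    9    8    3    7    8    6    3
L[i]    1    1    2    2    2    1    2    3    2    1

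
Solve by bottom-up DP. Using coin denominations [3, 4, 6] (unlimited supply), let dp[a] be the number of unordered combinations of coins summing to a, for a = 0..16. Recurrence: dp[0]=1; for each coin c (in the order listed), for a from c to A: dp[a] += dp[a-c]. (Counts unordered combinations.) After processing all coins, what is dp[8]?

after  coin     0     1     2     3     4     5     6     7     8     9    10    11    12    13    14    15    16
          3     1     0     0     1     0     0     1     0     0     1     0     0     1     0     0     1     0
          4     1     0     0     1     1     0     1     1     1     1     1     1     2     1     1     2     2
          6     1     0     0     1     1     0     2     1     1     2     2     1     4     2     2     4     4

1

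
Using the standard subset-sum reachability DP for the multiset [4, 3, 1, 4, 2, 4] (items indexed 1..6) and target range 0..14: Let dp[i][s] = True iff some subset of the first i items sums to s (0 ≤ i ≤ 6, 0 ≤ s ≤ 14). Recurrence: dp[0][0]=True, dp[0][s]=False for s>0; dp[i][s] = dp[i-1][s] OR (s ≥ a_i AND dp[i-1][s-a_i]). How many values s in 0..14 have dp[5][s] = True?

15

i\s   0   1   2   3   4   5   6   7   8   9  10  11  12  13  14
  0   T   F   F   F   F   F   F   F   F   F   F   F   F   F   F
  1   T   F   F   F   T   F   F   F   F   F   F   F   F   F   F
  2   T   F   F   T   T   F   F   T   F   F   F   F   F   F   F
  3   T   T   F   T   T   T   F   T   T   F   F   F   F   F   F
  4   T   T   F   T   T   T   F   T   T   T   F   T   T   F   F
  5   T   T   T   T   T   T   T   T   T   T   T   T   T   T   T
  6   T   T   T   T   T   T   T   T   T   T   T   T   T   T   T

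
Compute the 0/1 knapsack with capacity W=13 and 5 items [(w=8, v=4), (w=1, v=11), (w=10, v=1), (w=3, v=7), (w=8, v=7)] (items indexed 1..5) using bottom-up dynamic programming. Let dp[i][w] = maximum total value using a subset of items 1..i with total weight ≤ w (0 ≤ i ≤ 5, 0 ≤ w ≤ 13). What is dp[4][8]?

i\w   0   1   2   3   4   5   6   7   8   9  10  11  12  13
  0   0   0   0   0   0   0   0   0   0   0   0   0   0   0
  1   0   0   0   0   0   0   0   0   4   4   4   4   4   4
  2   0  11  11  11  11  11  11  11  11  15  15  15  15  15
  3   0  11  11  11  11  11  11  11  11  15  15  15  15  15
  4   0  11  11  11  18  18  18  18  18  18  18  18  22  22
  5   0  11  11  11  18  18  18  18  18  18  18  18  25  25

18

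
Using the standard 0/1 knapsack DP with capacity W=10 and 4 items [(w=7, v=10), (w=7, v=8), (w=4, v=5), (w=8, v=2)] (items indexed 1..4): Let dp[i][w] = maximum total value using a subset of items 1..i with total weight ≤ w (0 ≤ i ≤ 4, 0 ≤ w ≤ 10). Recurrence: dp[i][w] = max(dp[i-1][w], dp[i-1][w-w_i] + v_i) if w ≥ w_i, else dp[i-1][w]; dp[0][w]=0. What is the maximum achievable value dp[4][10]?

10

i\w   0   1   2   3   4   5   6   7   8   9  10
  0   0   0   0   0   0   0   0   0   0   0   0
  1   0   0   0   0   0   0   0  10  10  10  10
  2   0   0   0   0   0   0   0  10  10  10  10
  3   0   0   0   0   5   5   5  10  10  10  10
  4   0   0   0   0   5   5   5  10  10  10  10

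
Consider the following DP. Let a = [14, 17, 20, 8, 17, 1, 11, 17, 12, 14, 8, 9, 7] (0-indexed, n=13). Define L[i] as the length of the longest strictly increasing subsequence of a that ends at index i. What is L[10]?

2

   i    0    1    2    3    4    5    6    7    8    9   10   11   12
a[i]   14   17   20    8   17    1   11   17   12   14    8    9    7
L[i]    1    2    3    1    2    1    2    3    3    4    2    3    2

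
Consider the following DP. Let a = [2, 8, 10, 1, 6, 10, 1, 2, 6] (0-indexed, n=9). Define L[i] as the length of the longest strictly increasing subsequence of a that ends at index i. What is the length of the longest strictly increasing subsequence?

   i    0    1    2    3    4    5    6    7    8
a[i]    2    8   10    1    6   10    1    2    6
L[i]    1    2    3    1    2    3    1    2    3

3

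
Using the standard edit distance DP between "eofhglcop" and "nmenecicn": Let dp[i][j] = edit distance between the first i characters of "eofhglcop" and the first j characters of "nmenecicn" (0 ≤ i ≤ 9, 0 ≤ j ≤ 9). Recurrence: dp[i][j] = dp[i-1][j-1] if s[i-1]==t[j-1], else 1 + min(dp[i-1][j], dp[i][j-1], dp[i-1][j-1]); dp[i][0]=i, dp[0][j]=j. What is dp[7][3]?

7

   ''  n  m  e  n  e  c  i  c  n
''  0  1  2  3  4  5  6  7  8  9
 e  1  1  2  2  3  4  5  6  7  8
 o  2  2  2  3  3  4  5  6  7  8
 f  3  3  3  3  4  4  5  6  7  8
 h  4  4  4  4  4  5  5  6  7  8
 g  5  5  5  5  5  5  6  6  7  8
 l  6  6  6  6  6  6  6  7  7  8
 c  7  7  7  7  7  7  6  7  7  8
 o  8  8  8  8  8  8  7  7  8  8
 p  9  9  9  9  9  9  8  8  8  9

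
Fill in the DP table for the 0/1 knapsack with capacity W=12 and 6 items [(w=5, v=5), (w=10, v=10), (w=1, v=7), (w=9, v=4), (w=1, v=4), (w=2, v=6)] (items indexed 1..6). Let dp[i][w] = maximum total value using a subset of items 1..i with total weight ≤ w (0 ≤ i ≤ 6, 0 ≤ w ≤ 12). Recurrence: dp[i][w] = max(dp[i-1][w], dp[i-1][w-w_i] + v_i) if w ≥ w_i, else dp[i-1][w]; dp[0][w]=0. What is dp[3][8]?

12

i\w   0   1   2   3   4   5   6   7   8   9  10  11  12
  0   0   0   0   0   0   0   0   0   0   0   0   0   0
  1   0   0   0   0   0   5   5   5   5   5   5   5   5
  2   0   0   0   0   0   5   5   5   5   5  10  10  10
  3   0   7   7   7   7   7  12  12  12  12  12  17  17
  4   0   7   7   7   7   7  12  12  12  12  12  17  17
  5   0   7  11  11  11  11  12  16  16  16  16  17  21
  6   0   7  11  13  17  17  17  17  18  22  22  22  22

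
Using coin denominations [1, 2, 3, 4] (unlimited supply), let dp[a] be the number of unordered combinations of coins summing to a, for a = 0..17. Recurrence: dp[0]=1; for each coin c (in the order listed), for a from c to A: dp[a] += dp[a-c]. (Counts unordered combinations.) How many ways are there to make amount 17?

72

after  coin     0     1     2     3     4     5     6     7     8     9    10    11    12    13    14    15    16    17
          1     1     1     1     1     1     1     1     1     1     1     1     1     1     1     1     1     1     1
          2     1     1     2     2     3     3     4     4     5     5     6     6     7     7     8     8     9     9
          3     1     1     2     3     4     5     7     8    10    12    14    16    19    21    24    27    30    33
          4     1     1     2     3     5     6     9    11    15    18    23    27    34    39    47    54    64    72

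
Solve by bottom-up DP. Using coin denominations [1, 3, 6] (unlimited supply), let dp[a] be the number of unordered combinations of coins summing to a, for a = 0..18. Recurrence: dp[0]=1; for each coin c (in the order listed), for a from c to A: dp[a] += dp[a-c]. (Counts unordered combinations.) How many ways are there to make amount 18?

16

after  coin     0     1     2     3     4     5     6     7     8     9    10    11    12    13    14    15    16    17    18
          1     1     1     1     1     1     1     1     1     1     1     1     1     1     1     1     1     1     1     1
          3     1     1     1     2     2     2     3     3     3     4     4     4     5     5     5     6     6     6     7
          6     1     1     1     2     2     2     4     4     4     6     6     6     9     9     9    12    12    12    16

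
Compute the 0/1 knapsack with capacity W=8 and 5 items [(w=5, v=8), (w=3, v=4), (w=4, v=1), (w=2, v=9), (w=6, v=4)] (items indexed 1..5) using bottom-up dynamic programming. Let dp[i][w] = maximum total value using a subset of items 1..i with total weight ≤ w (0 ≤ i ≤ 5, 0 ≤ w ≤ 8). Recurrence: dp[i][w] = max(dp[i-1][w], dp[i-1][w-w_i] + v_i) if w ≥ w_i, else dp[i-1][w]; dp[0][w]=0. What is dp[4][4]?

i\w   0   1   2   3   4   5   6   7   8
  0   0   0   0   0   0   0   0   0   0
  1   0   0   0   0   0   8   8   8   8
  2   0   0   0   4   4   8   8   8  12
  3   0   0   0   4   4   8   8   8  12
  4   0   0   9   9   9  13  13  17  17
  5   0   0   9   9   9  13  13  17  17

9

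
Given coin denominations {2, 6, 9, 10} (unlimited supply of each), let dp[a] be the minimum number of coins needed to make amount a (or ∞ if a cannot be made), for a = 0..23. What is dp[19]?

 a  0  1  2  3  4  5  6  7  8  9 10 11 12 13 14 15 16 17 18 19 20 21 22 23
dp  0  -  1  -  2  -  1  -  2  1  1  2  2  3  3  2  2  3  2  2  2  3  3  4
(- denotes ∞ / unreachable)

2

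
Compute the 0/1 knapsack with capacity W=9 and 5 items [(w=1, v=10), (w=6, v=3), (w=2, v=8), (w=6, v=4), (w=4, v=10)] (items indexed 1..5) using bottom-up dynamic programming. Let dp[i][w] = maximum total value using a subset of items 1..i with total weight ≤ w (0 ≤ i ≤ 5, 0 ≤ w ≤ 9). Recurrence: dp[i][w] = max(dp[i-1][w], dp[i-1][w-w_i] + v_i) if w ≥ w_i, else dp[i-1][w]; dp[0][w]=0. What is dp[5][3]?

i\w   0   1   2   3   4   5   6   7   8   9
  0   0   0   0   0   0   0   0   0   0   0
  1   0  10  10  10  10  10  10  10  10  10
  2   0  10  10  10  10  10  10  13  13  13
  3   0  10  10  18  18  18  18  18  18  21
  4   0  10  10  18  18  18  18  18  18  22
  5   0  10  10  18  18  20  20  28  28  28

18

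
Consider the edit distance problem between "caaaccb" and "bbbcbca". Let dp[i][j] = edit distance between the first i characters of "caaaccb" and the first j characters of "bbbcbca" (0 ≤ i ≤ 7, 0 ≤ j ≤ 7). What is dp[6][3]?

6

   ''  b  b  b  c  b  c  a
''  0  1  2  3  4  5  6  7
 c  1  1  2  3  3  4  5  6
 a  2  2  2  3  4  4  5  5
 a  3  3  3  3  4  5  5  5
 a  4  4  4  4  4  5  6  5
 c  5  5  5  5  4  5  5  6
 c  6  6  6  6  5  5  5  6
 b  7  6  6  6  6  5  6  6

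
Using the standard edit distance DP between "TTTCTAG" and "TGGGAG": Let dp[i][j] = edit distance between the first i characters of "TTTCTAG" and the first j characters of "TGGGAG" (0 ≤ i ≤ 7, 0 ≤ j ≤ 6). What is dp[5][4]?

   ''  T  G  G  G  A  G
''  0  1  2  3  4  5  6
 T  1  0  1  2  3  4  5
 T  2  1  1  2  3  4  5
 T  3  2  2  2  3  4  5
 C  4  3  3  3  3  4  5
 T  5  4  4  4  4  4  5
 A  6  5  5  5  5  4  5
 G  7  6  5  5  5  5  4

4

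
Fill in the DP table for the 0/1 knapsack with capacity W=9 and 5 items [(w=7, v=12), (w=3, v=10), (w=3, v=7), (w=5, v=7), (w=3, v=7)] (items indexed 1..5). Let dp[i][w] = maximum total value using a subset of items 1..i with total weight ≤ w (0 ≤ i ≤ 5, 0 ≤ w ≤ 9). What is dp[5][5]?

10

i\w   0   1   2   3   4   5   6   7   8   9
  0   0   0   0   0   0   0   0   0   0   0
  1   0   0   0   0   0   0   0  12  12  12
  2   0   0   0  10  10  10  10  12  12  12
  3   0   0   0  10  10  10  17  17  17  17
  4   0   0   0  10  10  10  17  17  17  17
  5   0   0   0  10  10  10  17  17  17  24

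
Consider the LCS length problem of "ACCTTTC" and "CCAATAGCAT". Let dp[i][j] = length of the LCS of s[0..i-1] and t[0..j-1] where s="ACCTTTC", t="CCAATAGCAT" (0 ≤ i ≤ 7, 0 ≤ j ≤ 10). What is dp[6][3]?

   ''  C  C  A  A  T  A  G  C  A  T
''  0  0  0  0  0  0  0  0  0  0  0
 A  0  0  0  1  1  1  1  1  1  1  1
 C  0  1  1  1  1  1  1  1  2  2  2
 C  0  1  2  2  2  2  2  2  2  2  2
 T  0  1  2  2  2  3  3  3  3  3  3
 T  0  1  2  2  2  3  3  3  3  3  4
 T  0  1  2  2  2  3  3  3  3  3  4
 C  0  1  2  2  2  3  3  3  4  4  4

2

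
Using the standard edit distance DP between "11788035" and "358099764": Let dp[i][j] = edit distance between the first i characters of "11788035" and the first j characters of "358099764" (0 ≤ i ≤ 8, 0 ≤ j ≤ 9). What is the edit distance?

9

   ''  3  5  8  0  9  9  7  6  4
''  0  1  2  3  4  5  6  7  8  9
 1  1  1  2  3  4  5  6  7  8  9
 1  2  2  2  3  4  5  6  7  8  9
 7  3  3  3  3  4  5  6  6  7  8
 8  4  4  4  3  4  5  6  7  7  8
 8  5  5  5  4  4  5  6  7  8  8
 0  6  6  6  5  4  5  6  7  8  9
 3  7  6  7  6  5  5  6  7  8  9
 5  8  7  6  7  6  6  6  7  8  9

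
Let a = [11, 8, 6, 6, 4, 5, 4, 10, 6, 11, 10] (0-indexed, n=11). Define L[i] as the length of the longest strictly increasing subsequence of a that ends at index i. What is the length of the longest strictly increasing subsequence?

   i    0    1    2    3    4    5    6    7    8    9   10
a[i]   11    8    6    6    4    5    4   10    6   11   10
L[i]    1    1    1    1    1    2    1    3    3    4    4

4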